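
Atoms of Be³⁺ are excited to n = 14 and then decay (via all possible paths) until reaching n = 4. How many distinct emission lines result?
55

The electron can occupy levels n = 4, 5, ..., 14 during de-excitation — that is m = 14 - 4 + 1 = 11 distinct levels.

The number of distinct spectral lines equals the number of ways to choose 2 of these m levels (each pair gives one possible emission transition):

Number of lines = m(m-1)/2 = 11×10/2 = 55

These correspond to all possible transitions between the 11 levels:
14 → 13, 14 → 12, 14 → 11, 14 → 10, 14 → 9, 14 → 8, 14 → 7, 14 → 6...

Each transition produces a photon with a unique energy (and thus wavelength). This count does not depend on Z.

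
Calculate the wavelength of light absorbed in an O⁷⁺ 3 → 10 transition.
14.08 nm

First, find the transition energy using E_n = -13.6057 Z² / n² eV:
E_3 = -13.6057 × 8² / 3² = -96.7516 eV
E_10 = -13.6057 × 8² / 10² = -8.7076 eV

Photon energy: |ΔE| = |E_10 - E_3| = 88.0440 eV

Convert to wavelength using E = hc/λ with hc = 1239.84 eV·nm:
λ = hc/E = 1239.84 eV·nm / 88.0440 eV
λ = 14.08 nm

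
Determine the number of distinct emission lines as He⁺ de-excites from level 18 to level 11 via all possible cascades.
28

The electron can occupy levels n = 11, 12, ..., 18 during de-excitation — that is m = 18 - 11 + 1 = 8 distinct levels.

The number of distinct spectral lines equals the number of ways to choose 2 of these m levels (each pair gives one possible emission transition):

Number of lines = m(m-1)/2 = 8×7/2 = 28

These correspond to all possible transitions between the 8 levels:
18 → 17, 18 → 16, 18 → 15, 18 → 14, 18 → 13, 18 → 12, 18 → 11, 17 → 16...

Each transition produces a photon with a unique energy (and thus wavelength). This count does not depend on Z.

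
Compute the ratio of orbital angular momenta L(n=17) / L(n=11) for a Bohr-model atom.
1.545

In the Bohr model, L_n = nℏ, so the ratio is purely the ratio of quantum numbers:

L_17/L_11 = 17ℏ / 11ℏ = 17/11 = 1.545

The angular momentum scales linearly with n.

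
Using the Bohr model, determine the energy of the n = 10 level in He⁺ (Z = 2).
-0.5442 eV

For hydrogen-like ions, the energy levels scale with Z²:
E_n = -13.6057 Z² / n² eV

For He⁺ (Z = 2) at n = 10:
E_10 = -13.6057 × 2² / 10²
E_10 = -13.6057 × 4 / 100
E_10 = -54.4228 / 100
E_10 = -0.5442 eV

The energy is 4 times more negative than hydrogen at the same n due to the stronger nuclear charge.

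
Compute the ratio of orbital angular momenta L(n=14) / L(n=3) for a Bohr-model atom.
4.666667

In the Bohr model, L_n = nℏ, so the ratio is purely the ratio of quantum numbers:

L_14/L_3 = 14ℏ / 3ℏ = 14/3 = 4.666667

The angular momentum scales linearly with n.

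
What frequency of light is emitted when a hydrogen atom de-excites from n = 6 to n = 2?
7.3108e+14 Hz

First, find the transition energy:
E_6 = -13.6057 / 6² = -0.3779361 eV
E_2 = -13.6057 / 2² = -3.4014250 eV
|ΔE| = |E_2 - E_6| = 3.0234889 eV

Convert to Joules: E = 3.0234889 eV × (1.602177 × 10⁻¹⁹ J/eV) = 4.844164e-19 J

Using E = hf:
f = E/h = 4.844164e-19 J / (6.62607 × 10⁻³⁴ J·s)
f = 7.3108e+14 Hz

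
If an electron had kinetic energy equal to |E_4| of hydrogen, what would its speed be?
5.469e+05 m/s (or 0.182% of c)

The binding energy at n = 4 for hydrogen is:
E_4 = -13.6057/4² = -0.8503563 eV
|E_4| = 0.8503563 eV

Convert to Joules:
KE = 0.8503563 eV × (1.602177 × 10⁻¹⁹ J/eV) = 1.36242e-19 J

Using KE = ½mv²:
v = √(2·KE/m_e)
v = √(2 × 1.36242e-19 J / 9.10938 × 10⁻³¹ kg)
v = 5.469e+05 m/s

This is approximately 0.182% the speed of light.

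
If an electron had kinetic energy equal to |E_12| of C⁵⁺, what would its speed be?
1.0938e+06 m/s (or 0.36487% of c)

The binding energy at n = 12 for C⁵⁺ is:
E_12 = -13.6057 × 6²/12² = -3.4014250 eV
|E_12| = 3.4014250 eV

Convert to Joules:
KE = 3.4014250 eV × (1.602177 × 10⁻¹⁹ J/eV) = 5.449685e-19 J

Using KE = ½mv²:
v = √(2·KE/m_e)
v = √(2 × 5.449685e-19 J / 9.10938 × 10⁻³¹ kg)
v = 1.0938e+06 m/s

This is approximately 0.36487% the speed of light.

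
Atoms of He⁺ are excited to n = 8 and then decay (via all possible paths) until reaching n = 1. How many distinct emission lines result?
28

The electron can occupy levels n = 1, 2, ..., 8 during de-excitation — that is m = 8 - 1 + 1 = 8 distinct levels.

The number of distinct spectral lines equals the number of ways to choose 2 of these m levels (each pair gives one possible emission transition):

Number of lines = m(m-1)/2 = 8×7/2 = 28

These correspond to all possible transitions between the 8 levels:
8 → 7, 8 → 6, 8 → 5, 8 → 4, 8 → 3, 8 → 2, 8 → 1, 7 → 6...

Each transition produces a photon with a unique energy (and thus wavelength). This count does not depend on Z.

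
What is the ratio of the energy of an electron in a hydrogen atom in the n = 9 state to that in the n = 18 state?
4.000000

Using E_n = -13.6057 Z² / n² eV with Z = 1:

E_9 = -13.6057 / 9² = -13.6057 / 81 = -0.167971604938 eV
E_18 = -13.6057 / 18² = -13.6057 / 324 = -0.041992901235 eV

The ratio is:
E_9/E_18 = (-0.167971604938) / (-0.041992901235)
E_9/E_18 = (-13.6057/81) / (-13.6057/324)
E_9/E_18 = 324/81
E_9/E_18 = 4.000000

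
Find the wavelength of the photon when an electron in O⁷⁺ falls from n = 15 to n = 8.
127.350717 nm

First, find the transition energy using E_n = -13.6057 Z² / n² eV:
E_15 = -13.6057 × 8² / 15² = -3.8700657778 eV
E_8 = -13.6057 × 8² / 8² = -13.6057000000 eV

Photon energy: |ΔE| = |E_8 - E_15| = 9.7356342222 eV

Convert to wavelength using E = hc/λ with hc = 1239.84 eV·nm:
λ = hc/E = 1239.84 eV·nm / 9.7356342222 eV
λ = 127.350717 nm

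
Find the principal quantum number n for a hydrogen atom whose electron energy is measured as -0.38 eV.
n = 6

The exact energy levels follow E_n = -13.6057 eV / n².

The measured value (-0.38 eV) is reported to only 2 significant figures, so we must test candidate n values and see which one matches to that precision.

Candidate energies:
  n = 4:  E = -13.6057/4² = -0.85036 eV
  n = 5:  E = -13.6057/5² = -0.54423 eV
  n = 6:  E = -13.6057/6² = -0.37794 eV  ← matches
  n = 7:  E = -13.6057/7² = -0.27767 eV
  n = 8:  E = -13.6057/8² = -0.21259 eV

Checking against the measurement of -0.38 eV (2 sig figs), only n = 6 agrees:
E_6 = -0.37794 eV, which rounds to -0.38 eV ✓

Therefore n = 6.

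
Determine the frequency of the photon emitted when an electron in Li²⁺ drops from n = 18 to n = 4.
1.759e+15 Hz

First, find the transition energy:
E_18 = -13.6057 × 3² / 18² = -0.3779361 eV
E_4 = -13.6057 × 3² / 4² = -7.6532063 eV
|ΔE| = |E_4 - E_18| = 7.2752702 eV

Convert to Joules: E = 7.2752702 eV × (1.602177 × 10⁻¹⁹ J/eV) = 1.16563e-18 J

Using E = hf:
f = E/h = 1.16563e-18 J / (6.62607 × 10⁻³⁴ J·s)
f = 1.759e+15 Hz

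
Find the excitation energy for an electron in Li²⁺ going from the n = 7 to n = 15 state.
1.95478 eV

The energy levels of a hydrogen-like atom are E_n = -13.6057 Z² eV / n².

Energy at n = 7: E_7 = -13.6057 × 3² / 7² = -2.49900612 eV
Energy at n = 15: E_15 = -13.6057 × 3² / 15² = -0.54422800 eV

The excitation energy is the difference:
ΔE = E_15 - E_7
ΔE = -0.54422800 - (-2.49900612)
ΔE = 1.95478 eV

Since this is positive, energy must be absorbed (photon absorption).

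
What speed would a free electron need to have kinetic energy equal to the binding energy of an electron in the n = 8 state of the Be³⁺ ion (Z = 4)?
1.094e+06 m/s (or 0.36487% of c)

The binding energy at n = 8 for Be³⁺ is:
E_8 = -13.6057 × 4²/8² = -3.4014250 eV
|E_8| = 3.4014250 eV

Convert to Joules:
KE = 3.4014250 eV × (1.602177 × 10⁻¹⁹ J/eV) = 5.44968e-19 J

Using KE = ½mv²:
v = √(2·KE/m_e)
v = √(2 × 5.44968e-19 J / 9.10938 × 10⁻³¹ kg)
v = 1.094e+06 m/s

This is approximately 0.36487% the speed of light.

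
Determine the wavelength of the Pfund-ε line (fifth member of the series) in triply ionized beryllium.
189.8469 nm

The lines of a series are numbered from the longest wavelength (smallest ΔE) outward; the fifth line is the transition from n = n_f + 5 to n_f.
The Pfund series has all transitions ending at n_f = 5.

For Be³⁺ (Z = 4), the fifth line (ε-line) is the jump from n = 10 to n = 5:
E_10 = -13.6057 × 4² / 10² = -2.17691200 eV
E_5 = -13.6057 × 4² / 5² = -8.70764800 eV
ΔE = E_10 - E_5 = 6.53073600 eV

λ = hc/E = 1239.84 eV·nm / 6.53073600 eV
λ = 189.8469 nm

This is the ε-line of the Pfund series in Be³⁺.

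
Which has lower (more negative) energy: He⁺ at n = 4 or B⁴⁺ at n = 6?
B⁴⁺ at n = 6 (E = -9.4484 eV)

Using E_n = -13.6057 Z² / n² eV:

He⁺ (Z = 2) at n = 4:
E = -13.6057 × 2² / 4² = -13.6057 × 4 / 16 = -3.4014250 eV

B⁴⁺ (Z = 5) at n = 6:
E = -13.6057 × 5² / 6² = -13.6057 × 25 / 36 = -9.4484028 eV

Since -9.4484028 eV < -3.4014250 eV,
B⁴⁺ at n = 6 is more tightly bound (requires more energy to ionize).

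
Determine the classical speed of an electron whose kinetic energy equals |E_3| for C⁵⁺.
4.38e+06 m/s (or 1.459472% of c)

The binding energy at n = 3 for C⁵⁺ is:
E_3 = -13.6057 × 6²/3² = -54.42280000 eV
|E_3| = 54.42280000 eV

Convert to Joules:
KE = 54.42280000 eV × (1.602177 × 10⁻¹⁹ J/eV) = 8.7195e-18 J

Using KE = ½mv²:
v = √(2·KE/m_e)
v = √(2 × 8.7195e-18 J / 9.10938 × 10⁻³¹ kg)
v = 4.38e+06 m/s

This is approximately 1.459472% the speed of light.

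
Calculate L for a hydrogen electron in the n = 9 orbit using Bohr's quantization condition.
9.4911e-34 J·s (or 9ℏ)

In the Bohr model, angular momentum is quantized:
L = nℏ

where ℏ = h/(2π) = 1.054572e-34 J·s

For n = 9:
L = 9 × 1.054572e-34 J·s
L = 9.4911e-34 J·s

This can also be written as L = 9ℏ.
The angular momentum is an integer multiple of the reduced Planck constant.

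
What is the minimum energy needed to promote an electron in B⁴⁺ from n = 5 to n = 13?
11.59302 eV

The energy levels of a hydrogen-like atom are E_n = -13.6057 Z² eV / n².

Energy at n = 5: E_5 = -13.6057 × 5² / 5² = -13.60570000 eV
Energy at n = 13: E_13 = -13.6057 × 5² / 13² = -2.01267751 eV

The excitation energy is the difference:
ΔE = E_13 - E_5
ΔE = -2.01267751 - (-13.60570000)
ΔE = 11.59302 eV

Since this is positive, energy must be absorbed (photon absorption).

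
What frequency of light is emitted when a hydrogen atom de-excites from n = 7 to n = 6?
2.42e+13 Hz

First, find the transition energy:
E_7 = -13.6057 / 7² = -0.27766735 eV
E_6 = -13.6057 / 6² = -0.37793611 eV
|ΔE| = |E_6 - E_7| = 0.10026876 eV

Convert to Joules: E = 0.10026876 eV × (1.602177 × 10⁻¹⁹ J/eV) = 1.6065e-20 J

Using E = hf:
f = E/h = 1.6065e-20 J / (6.62607 × 10⁻³⁴ J·s)
f = 2.42e+13 Hz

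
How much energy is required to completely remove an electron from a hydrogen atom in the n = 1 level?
13.6057 eV

The ionization energy is the energy needed to remove the electron completely (n → ∞).

For hydrogen, E_n = -13.6057 eV / n².

At n = 1: E_1 = -13.6057 / 1² = -13.6057000 eV
At n = ∞: E_∞ = 0 eV

Ionization energy = E_∞ - E_1 = 0 - (-13.6057000) = 13.6057000 eV
Ionization energy ≈ 13.6057 eV

This is also called the binding energy of the electron in state n = 1.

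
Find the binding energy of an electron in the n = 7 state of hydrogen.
0.27767 eV

The ionization energy is the energy needed to remove the electron completely (n → ∞).

For hydrogen, E_n = -13.6057 eV / n².

At n = 7: E_7 = -13.6057 / 7² = -0.27766735 eV
At n = ∞: E_∞ = 0 eV

Ionization energy = E_∞ - E_7 = 0 - (-0.27766735) = 0.27766735 eV
Ionization energy ≈ 0.27767 eV

This is also called the binding energy of the electron in state n = 7.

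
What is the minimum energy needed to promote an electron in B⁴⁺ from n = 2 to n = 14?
83.30020 eV

The energy levels of a hydrogen-like atom are E_n = -13.6057 Z² eV / n².

Energy at n = 2: E_2 = -13.6057 × 5² / 2² = -85.03562500 eV
Energy at n = 14: E_14 = -13.6057 × 5² / 14² = -1.73542092 eV

The excitation energy is the difference:
ΔE = E_14 - E_2
ΔE = -1.73542092 - (-85.03562500)
ΔE = 83.30020 eV

Since this is positive, energy must be absorbed (photon absorption).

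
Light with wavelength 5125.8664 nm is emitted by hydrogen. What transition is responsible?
n = 10 → n = 6

First, find the photon energy from the wavelength (hc = 1239.84 eV·nm):
E = hc/λ = 1239.84 eV·nm / 5125.8664 nm = 0.24187911 eV

The energy levels of hydrogen satisfy E_n = -13.6057 / n² eV, so an emission n_i → n_f releases
ΔE = 13.6057 × (1/n_f² − 1/n_i²) eV.

Setting ΔE equal to the photon energy:
1/n_f² − 1/n_i² = 0.24187911 / 13.6057 = 0.017777778

Since 1/n_i² must be positive, we need 1/n_f² > 0.017777778, i.e. n_f ≤ 7. For each allowed n_f, solve n_i = (1/n_f² − 0.017777778)^(−1/2) and check whether it is a whole number:
  n_f = 1: 1/n_i² = 1.000000000 − 0.017777778 = 0.982222222 → n_i = 1.009  (not an integer) ✗
  n_f = 2: 1/n_i² = 0.250000000 − 0.017777778 = 0.232222222 → n_i = 2.075  (not an integer) ✗
  n_f = 3: 1/n_i² = 0.111111111 − 0.017777778 = 0.093333333 → n_i = 3.273  (not an integer) ✗
  n_f = 4: 1/n_i² = 0.062500000 − 0.017777778 = 0.044722222 → n_i = 4.729  (not an integer) ✗
  n_f = 5: 1/n_i² = 0.040000000 − 0.017777778 = 0.022222222 → n_i = 6.708  (not an integer) ✗
  n_f = 6: 1/n_i² = 0.027777778 − 0.017777778 = 0.010000000 → n_i = 10.000  → integer, n_i = 10 ✓
  n_f = 7: 1/n_i² = 0.020408163 − 0.017777778 = 0.002630385 → n_i = 19.498  (not an integer) ✗

Only n_f = 6 gives an integer upper level, n_i = 10.

The transition is from n = 10 to n = 6 (emission).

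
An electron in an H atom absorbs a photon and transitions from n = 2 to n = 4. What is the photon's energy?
2.551069 eV

The energy levels of a hydrogen-like atom are E_n = -13.6057 eV / n².

Energy at n = 2: E_2 = -13.6057 / 2² = -3.401425000 eV
Energy at n = 4: E_4 = -13.6057 / 4² = -0.850356250 eV

The excitation energy is the difference:
ΔE = E_4 - E_2
ΔE = -0.850356250 - (-3.401425000)
ΔE = 2.551069 eV

Since this is positive, energy must be absorbed (photon absorption).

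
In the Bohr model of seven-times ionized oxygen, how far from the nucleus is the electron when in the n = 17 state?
1.91165 nm (or 19.11653 Å)

The Bohr radius formula is:
r_n = n² a₀ / Z

where a₀ = 0.05291772 nm is the Bohr radius.

For O⁷⁺ (Z = 8) at n = 17:
r_17 = 17² × 0.05291772 nm / 8
r_17 = 289 × 0.05291772 nm / 8
r_17 = 15.293221 nm / 8
r_17 = 1.91165 nm

The electron orbits at approximately 1.91165 nm from the nucleus.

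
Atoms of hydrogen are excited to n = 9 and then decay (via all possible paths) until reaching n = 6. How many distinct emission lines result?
6

The electron can occupy levels n = 6, 7, ..., 9 during de-excitation — that is m = 9 - 6 + 1 = 4 distinct levels.

The number of distinct spectral lines equals the number of ways to choose 2 of these m levels (each pair gives one possible emission transition):

Number of lines = m(m-1)/2 = 4×3/2 = 6

These correspond to all possible transitions between the 4 levels:
9 → 8, 9 → 7, 9 → 6, 8 → 7, 8 → 6, 7 → 6

Each transition produces a photon with a unique energy (and thus wavelength). This count does not depend on Z.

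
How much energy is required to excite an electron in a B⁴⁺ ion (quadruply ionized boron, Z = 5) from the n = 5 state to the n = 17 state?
12.4287 eV

The energy levels of a hydrogen-like atom are E_n = -13.6057 Z² eV / n².

Energy at n = 5: E_5 = -13.6057 × 5² / 5² = -13.6057000 eV
Energy at n = 17: E_17 = -13.6057 × 5² / 17² = -1.1769637 eV

The excitation energy is the difference:
ΔE = E_17 - E_5
ΔE = -1.1769637 - (-13.6057000)
ΔE = 12.4287 eV

Since this is positive, energy must be absorbed (photon absorption).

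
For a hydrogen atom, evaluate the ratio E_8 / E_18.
5.0625

Using E_n = -13.6057 Z² / n² eV with Z = 1:

E_8 = -13.6057 / 8² = -13.6057 / 64 = -0.212589063 eV
E_18 = -13.6057 / 18² = -13.6057 / 324 = -0.041992901 eV

The ratio is:
E_8/E_18 = (-0.212589063) / (-0.041992901)
E_8/E_18 = (-13.6057/64) / (-13.6057/324)
E_8/E_18 = 324/64
E_8/E_18 = 5.0625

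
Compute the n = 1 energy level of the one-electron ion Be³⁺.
-217.6912 eV

For hydrogen-like ions, the energy levels scale with Z²:
E_n = -13.6057 Z² / n² eV

For Be³⁺ (Z = 4) at n = 1:
E_1 = -13.6057 × 4² / 1²
E_1 = -13.6057 × 16 / 1
E_1 = -217.6912 / 1
E_1 = -217.6912 eV

The energy is 16 times more negative than hydrogen at the same n due to the stronger nuclear charge.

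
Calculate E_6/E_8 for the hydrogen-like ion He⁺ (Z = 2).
1.78

Using E_n = -13.6057 Z² / n² eV with Z = 2:

E_6 = -13.6057 × 2² / 6² = -54.4228 / 36 = -1.51174444 eV
E_8 = -13.6057 × 2² / 8² = -54.4228 / 64 = -0.85035625 eV

The ratio is:
E_6/E_8 = (-1.51174444) / (-0.85035625)
E_6/E_8 = (-54.4228/36) / (-54.4228/64)
E_6/E_8 = 64/36
E_6/E_8 = 1.78
(Note: the Z² factors cancel in the ratio.)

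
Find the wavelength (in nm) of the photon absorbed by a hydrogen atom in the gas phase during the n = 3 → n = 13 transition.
866.27142 nm

First, find the transition energy using E_n = -13.6057 / n² eV:
E_3 = -13.6057 / 3² = -1.511744444 eV
E_13 = -13.6057 / 13² = -0.080507101 eV

Photon energy: |ΔE| = |E_13 - E_3| = 1.431237343 eV

Convert to wavelength using E = hc/λ with hc = 1239.84 eV·nm:
λ = hc/E = 1239.84 eV·nm / 1.431237343 eV
λ = 866.27142 nm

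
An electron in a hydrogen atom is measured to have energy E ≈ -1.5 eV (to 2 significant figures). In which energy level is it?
n = 3

The exact energy levels follow E_n = -13.6057 eV / n².

The measured value (-1.5 eV) is reported to only 2 significant figures, so we must test candidate n values and see which one matches to that precision.

Candidate energies:
  n = 1:  E = -13.6057/1² = -13.60570 eV
  n = 2:  E = -13.6057/2² = -3.40143 eV
  n = 3:  E = -13.6057/3² = -1.51174 eV  ← matches
  n = 4:  E = -13.6057/4² = -0.85036 eV
  n = 5:  E = -13.6057/5² = -0.54423 eV

Checking against the measurement of -1.5 eV (2 sig figs), only n = 3 agrees:
E_3 = -1.51174 eV, which rounds to -1.5 eV ✓

Therefore n = 3.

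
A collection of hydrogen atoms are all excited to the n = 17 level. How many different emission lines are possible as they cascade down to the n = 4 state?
91

The electron can occupy levels n = 4, 5, ..., 17 during de-excitation — that is m = 17 - 4 + 1 = 14 distinct levels.

The number of distinct spectral lines equals the number of ways to choose 2 of these m levels (each pair gives one possible emission transition):

Number of lines = m(m-1)/2 = 14×13/2 = 91

These correspond to all possible transitions between the 14 levels:
17 → 16, 17 → 15, 17 → 14, 17 → 13, 17 → 12, 17 → 11, 17 → 10, 17 → 9...

Each transition produces a photon with a unique energy (and thus wavelength). This count does not depend on Z.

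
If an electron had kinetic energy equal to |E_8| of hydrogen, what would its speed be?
2.73e+05 m/s (or 0.09122% of c)

The binding energy at n = 8 for hydrogen is:
E_8 = -13.6057/8² = -0.2125891 eV
|E_8| = 0.2125891 eV

Convert to Joules:
KE = 0.2125891 eV × (1.602177 × 10⁻¹⁹ J/eV) = 3.4061e-20 J

Using KE = ½mv²:
v = √(2·KE/m_e)
v = √(2 × 3.4061e-20 J / 9.10938 × 10⁻³¹ kg)
v = 2.73e+05 m/s

This is approximately 0.09122% the speed of light.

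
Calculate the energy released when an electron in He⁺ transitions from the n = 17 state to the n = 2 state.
13.4174 eV

The energy levels are E_n = -13.6057 Z² eV / n².

Energy at n = 17: E_17 = -13.6057 × 2² / 17² = -0.1883142 eV
Energy at n = 2: E_2 = -13.6057 × 2² / 2² = -13.6057000 eV

For emission (electron falling to lower state), the photon energy is:
E_photon = E_17 - E_2 = |-0.1883142 - (-13.6057000)|
E_photon = 13.4174 eV

This energy is carried away by the emitted photon.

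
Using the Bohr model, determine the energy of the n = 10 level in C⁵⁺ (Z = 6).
-4.90 eV

For hydrogen-like ions, the energy levels scale with Z²:
E_n = -13.6057 Z² / n² eV

For C⁵⁺ (Z = 6) at n = 10:
E_10 = -13.6057 × 6² / 10²
E_10 = -13.6057 × 36 / 100
E_10 = -489.8052 / 100
E_10 = -4.90 eV

The energy is 36 times more negative than hydrogen at the same n due to the stronger nuclear charge.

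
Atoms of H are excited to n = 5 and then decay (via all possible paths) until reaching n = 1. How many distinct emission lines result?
10

The electron can occupy levels n = 1, 2, ..., 5 during de-excitation — that is m = 5 - 1 + 1 = 5 distinct levels.

The number of distinct spectral lines equals the number of ways to choose 2 of these m levels (each pair gives one possible emission transition):

Number of lines = m(m-1)/2 = 5×4/2 = 10

These correspond to all possible transitions between the 5 levels:
5 → 4, 5 → 3, 5 → 2, 5 → 1, 4 → 3, 4 → 2, 4 → 1, 3 → 2...

Each transition produces a photon with a unique energy (and thus wavelength). This count does not depend on Z.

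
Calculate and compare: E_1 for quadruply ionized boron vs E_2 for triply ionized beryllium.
B⁴⁺ at n = 1 (E = -340.14250 eV)

Using E_n = -13.6057 Z² / n² eV:

B⁴⁺ (Z = 5) at n = 1:
E = -13.6057 × 5² / 1² = -13.6057 × 25 / 1 = -340.14250000 eV

Be³⁺ (Z = 4) at n = 2:
E = -13.6057 × 4² / 2² = -13.6057 × 16 / 4 = -54.42280000 eV

Since -340.14250000 eV < -54.42280000 eV,
B⁴⁺ at n = 1 is more tightly bound (requires more energy to ionize).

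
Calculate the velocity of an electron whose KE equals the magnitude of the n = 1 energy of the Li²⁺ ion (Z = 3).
6.56e+06 m/s (or 2.18921% of c)

The binding energy at n = 1 for Li²⁺ is:
E_1 = -13.6057 × 3²/1² = -122.4513000 eV
|E_1| = 122.4513000 eV

Convert to Joules:
KE = 122.4513000 eV × (1.602177 × 10⁻¹⁹ J/eV) = 1.9619e-17 J

Using KE = ½mv²:
v = √(2·KE/m_e)
v = √(2 × 1.9619e-17 J / 9.10938 × 10⁻³¹ kg)
v = 6.56e+06 m/s

This is approximately 2.18921% the speed of light.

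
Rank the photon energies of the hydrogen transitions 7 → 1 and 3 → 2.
7 → 1

Calculate the energy for each transition:

Transition 7 → 1:
ΔE₁ = |E_1 - E_7| = |-13.6057/1² - (-13.6057/7²)|
ΔE₁ = |-13.605700000000 - (-0.277667346939)| = 13.328032653 eV

Transition 3 → 2:
ΔE₂ = |E_2 - E_3| = |-13.6057/2² - (-13.6057/3²)|
ΔE₂ = |-3.401425000000 - (-1.511744444444)| = 1.889680556 eV

Since 13.328032653 eV > 1.889680556 eV, the transition 7 → 1 emits the more energetic photon.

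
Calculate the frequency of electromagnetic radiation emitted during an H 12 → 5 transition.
1.0875e+14 Hz

First, find the transition energy:
E_12 = -13.6057 / 12² = -0.09448403 eV
E_5 = -13.6057 / 5² = -0.54422800 eV
|ΔE| = |E_5 - E_12| = 0.44974397 eV

Convert to Joules: E = 0.44974397 eV × (1.602177 × 10⁻¹⁹ J/eV) = 7.205694e-20 J

Using E = hf:
f = E/h = 7.205694e-20 J / (6.62607 × 10⁻³⁴ J·s)
f = 1.0875e+14 Hz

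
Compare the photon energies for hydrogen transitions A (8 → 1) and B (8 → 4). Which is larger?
8 → 1

Calculate the energy for each transition:

Transition 8 → 1:
ΔE₁ = |E_1 - E_8| = |-13.6057/1² - (-13.6057/8²)|
ΔE₁ = |-13.60570000 - (-0.21258906)| = 13.39311 eV

Transition 8 → 4:
ΔE₂ = |E_4 - E_8| = |-13.6057/4² - (-13.6057/8²)|
ΔE₂ = |-0.85035625 - (-0.21258906)| = 0.63777 eV

Since 13.39311 eV > 0.63777 eV, the transition 8 → 1 emits the more energetic photon.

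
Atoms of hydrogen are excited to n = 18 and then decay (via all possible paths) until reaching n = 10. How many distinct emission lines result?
36

The electron can occupy levels n = 10, 11, ..., 18 during de-excitation — that is m = 18 - 10 + 1 = 9 distinct levels.

The number of distinct spectral lines equals the number of ways to choose 2 of these m levels (each pair gives one possible emission transition):

Number of lines = m(m-1)/2 = 9×8/2 = 36

These correspond to all possible transitions between the 9 levels:
18 → 17, 18 → 16, 18 → 15, 18 → 14, 18 → 13, 18 → 12, 18 → 11, 18 → 10...

Each transition produces a photon with a unique energy (and thus wavelength). This count does not depend on Z.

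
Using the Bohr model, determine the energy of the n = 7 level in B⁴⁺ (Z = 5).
-6.94 eV

For hydrogen-like ions, the energy levels scale with Z²:
E_n = -13.6057 Z² / n² eV

For B⁴⁺ (Z = 5) at n = 7:
E_7 = -13.6057 × 5² / 7²
E_7 = -13.6057 × 25 / 49
E_7 = -340.1425 / 49
E_7 = -6.94 eV

The energy is 25 times more negative than hydrogen at the same n due to the stronger nuclear charge.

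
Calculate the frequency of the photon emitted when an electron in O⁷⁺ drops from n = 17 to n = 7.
3.5684e+15 Hz

First, find the transition energy:
E_17 = -13.6057 × 8² / 17² = -3.0130270 eV
E_7 = -13.6057 × 8² / 7² = -17.7707102 eV
|ΔE| = |E_7 - E_17| = 14.7576832 eV

Convert to Joules: E = 14.7576832 eV × (1.602177 × 10⁻¹⁹ J/eV) = 2.364442e-18 J

Using E = hf:
f = E/h = 2.364442e-18 J / (6.62607 × 10⁻³⁴ J·s)
f = 3.5684e+15 Hz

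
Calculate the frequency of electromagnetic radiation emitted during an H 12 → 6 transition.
6.85e+13 Hz

First, find the transition energy:
E_12 = -13.6057 / 12² = -0.094484 eV
E_6 = -13.6057 / 6² = -0.377936 eV
|ΔE| = |E_6 - E_12| = 0.283452 eV

Convert to Joules: E = 0.283452 eV × (1.602177 × 10⁻¹⁹ J/eV) = 4.5414e-20 J

Using E = hf:
f = E/h = 4.5414e-20 J / (6.62607 × 10⁻³⁴ J·s)
f = 6.85e+13 Hz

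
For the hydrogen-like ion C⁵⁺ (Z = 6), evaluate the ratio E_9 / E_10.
1.23457

Using E_n = -13.6057 Z² / n² eV with Z = 6:

E_9 = -13.6057 × 6² / 9² = -489.8052 / 81 = -6.04697777778 eV
E_10 = -13.6057 × 6² / 10² = -489.8052 / 100 = -4.89805200000 eV

The ratio is:
E_9/E_10 = (-6.04697777778) / (-4.89805200000)
E_9/E_10 = (-489.8052/81) / (-489.8052/100)
E_9/E_10 = 100/81
E_9/E_10 = 1.23457
(Note: the Z² factors cancel in the ratio.)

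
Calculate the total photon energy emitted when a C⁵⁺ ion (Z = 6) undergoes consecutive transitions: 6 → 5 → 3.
40.82 eV

The energy levels of C⁵⁺ are E_n = -13.6057 × 6² / n² eV.

First transition (6 → 5):
ΔE₁ = |E_5 - E_6|
ΔE₁ = |-19.59220800 - (-13.60570000)| = 5.98651 eV

Second transition (5 → 3):
ΔE₂ = |E_3 - E_5|
ΔE₂ = |-54.42280000 - (-19.59220800)| = 34.83059 eV

Total energy released:
E_total = ΔE₁ + ΔE₂ = 5.98651 + 34.83059 = 40.82 eV

Note: This equals the direct transition 6 → 3: 40.82 eV ✓
Energy is conserved regardless of the path taken.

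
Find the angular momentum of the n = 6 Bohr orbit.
6.32743e-34 J·s (or 6ℏ)

In the Bohr model, angular momentum is quantized:
L = nℏ

where ℏ = h/(2π) = 1.0545718e-34 J·s

For n = 6:
L = 6 × 1.0545718e-34 J·s
L = 6.32743e-34 J·s

This can also be written as L = 6ℏ.
The angular momentum is an integer multiple of the reduced Planck constant.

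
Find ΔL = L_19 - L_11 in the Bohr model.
8.44e-34 J·s (or 8ℏ)

In the Bohr model, L_n = nℏ where ℏ = 1.0546e-34 J·s.

L_19 = 19ℏ = 2.0037e-33 J·s
L_11 = 11ℏ = 1.1601e-33 J·s

ΔL = L_19 - L_11 = (19 - 11)ℏ = 8ℏ
ΔL = 8 × 1.0546e-34 J·s = 8.44e-34 J·s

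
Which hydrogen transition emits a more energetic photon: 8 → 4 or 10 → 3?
10 → 3

Calculate the energy for each transition:

Transition 8 → 4:
ΔE₁ = |E_4 - E_8| = |-13.6057/4² - (-13.6057/8²)|
ΔE₁ = |-0.8503562500 - (-0.2125890625)| = 0.6377672 eV

Transition 10 → 3:
ΔE₂ = |E_3 - E_10| = |-13.6057/3² - (-13.6057/10²)|
ΔE₂ = |-1.5117444444 - (-0.1360570000)| = 1.3756874 eV

Since 1.3756874 eV > 0.6377672 eV, the transition 10 → 3 emits the more energetic photon.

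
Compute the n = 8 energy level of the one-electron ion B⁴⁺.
-5.31 eV

For hydrogen-like ions, the energy levels scale with Z²:
E_n = -13.6057 Z² / n² eV

For B⁴⁺ (Z = 5) at n = 8:
E_8 = -13.6057 × 5² / 8²
E_8 = -13.6057 × 25 / 64
E_8 = -340.1425 / 64
E_8 = -5.31 eV

The energy is 25 times more negative than hydrogen at the same n due to the stronger nuclear charge.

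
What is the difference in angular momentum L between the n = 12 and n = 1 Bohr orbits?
1.160e-33 J·s (or 11ℏ)

In the Bohr model, L_n = nℏ where ℏ = 1.05457e-34 J·s.

L_12 = 12ℏ = 1.26548e-33 J·s
L_1 = 1ℏ = 1.05457e-34 J·s

ΔL = L_12 - L_1 = (12 - 1)ℏ = 11ℏ
ΔL = 11 × 1.05457e-34 J·s = 1.160e-33 J·s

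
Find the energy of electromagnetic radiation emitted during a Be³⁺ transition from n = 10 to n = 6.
3.87 eV

The energy levels are E_n = -13.6057 Z² eV / n².

Energy at n = 10: E_10 = -13.6057 × 4² / 10² = -2.17691 eV
Energy at n = 6: E_6 = -13.6057 × 4² / 6² = -6.04698 eV

For emission (electron falling to lower state), the photon energy is:
E_photon = E_10 - E_6 = |-2.17691 - (-6.04698)|
E_photon = 3.87 eV

This energy is carried away by the emitted photon.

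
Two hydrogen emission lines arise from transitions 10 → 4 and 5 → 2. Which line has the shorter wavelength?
5 → 2

Calculate the energy for each transition:

Transition 10 → 4:
ΔE₁ = |E_4 - E_10| = |-13.6057/4² - (-13.6057/10²)|
ΔE₁ = |-0.85035625 - (-0.13605700)| = 0.71430 eV

Transition 5 → 2:
ΔE₂ = |E_2 - E_5| = |-13.6057/2² - (-13.6057/5²)|
ΔE₂ = |-3.40142500 - (-0.54422800)| = 2.85720 eV

Since 2.85720 eV > 0.71430 eV, the transition 5 → 2 emits the more energetic photon.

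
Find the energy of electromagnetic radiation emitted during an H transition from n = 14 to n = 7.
0.208251 eV

The energy levels are E_n = -13.6057 eV / n².

Energy at n = 14: E_14 = -13.6057 / 14² = -0.069416837 eV
Energy at n = 7: E_7 = -13.6057 / 7² = -0.277667347 eV

For emission (electron falling to lower state), the photon energy is:
E_photon = E_14 - E_7 = |-0.069416837 - (-0.277667347)|
E_photon = 0.208251 eV

This energy is carried away by the emitted photon.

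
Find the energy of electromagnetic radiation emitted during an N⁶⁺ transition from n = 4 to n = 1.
625.01184 eV

The energy levels are E_n = -13.6057 Z² eV / n².

Energy at n = 4: E_4 = -13.6057 × 7² / 4² = -41.66745625 eV
Energy at n = 1: E_1 = -13.6057 × 7² / 1² = -666.67930000 eV

For emission (electron falling to lower state), the photon energy is:
E_photon = E_4 - E_1 = |-41.66745625 - (-666.67930000)|
E_photon = 625.01184 eV

This energy is carried away by the emitted photon.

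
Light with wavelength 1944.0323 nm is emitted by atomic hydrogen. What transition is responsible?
n = 8 → n = 4

First, find the photon energy from the wavelength (hc = 1239.84 eV·nm):
E = hc/λ = 1239.84 eV·nm / 1944.0323 nm = 0.63776718 eV

The energy levels of hydrogen satisfy E_n = -13.6057 / n² eV, so an emission n_i → n_f releases
ΔE = 13.6057 × (1/n_f² − 1/n_i²) eV.

Setting ΔE equal to the photon energy:
1/n_f² − 1/n_i² = 0.63776718 / 13.6057 = 0.046874999

Since 1/n_i² must be positive, we need 1/n_f² > 0.046874999, i.e. n_f ≤ 4. For each allowed n_f, solve n_i = (1/n_f² − 0.046874999)^(−1/2) and check whether it is a whole number:
  n_f = 1: 1/n_i² = 1.000000000 − 0.046874999 = 0.953125001 → n_i = 1.024  (not an integer) ✗
  n_f = 2: 1/n_i² = 0.250000000 − 0.046874999 = 0.203125001 → n_i = 2.219  (not an integer) ✗
  n_f = 3: 1/n_i² = 0.111111111 − 0.046874999 = 0.064236112 → n_i = 3.946  (not an integer) ✗
  n_f = 4: 1/n_i² = 0.062500000 − 0.046874999 = 0.015625001 → n_i = 8.000  → integer, n_i = 8 ✓

Only n_f = 4 gives an integer upper level, n_i = 8.

The transition is from n = 8 to n = 4 (emission).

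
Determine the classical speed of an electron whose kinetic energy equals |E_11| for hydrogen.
1.9888e+05 m/s (or 0.07% of c)

The binding energy at n = 11 for hydrogen is:
E_11 = -13.6057/11² = -0.11244380 eV
|E_11| = 0.11244380 eV

Convert to Joules:
KE = 0.11244380 eV × (1.602177 × 10⁻¹⁹ J/eV) = 1.801549e-20 J

Using KE = ½mv²:
v = √(2·KE/m_e)
v = √(2 × 1.801549e-20 J / 9.10938 × 10⁻³¹ kg)
v = 1.9888e+05 m/s

This is approximately 0.07% the speed of light.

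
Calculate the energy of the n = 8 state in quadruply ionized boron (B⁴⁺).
-5.315 eV

For hydrogen-like ions, the energy levels scale with Z²:
E_n = -13.6057 Z² / n² eV

For B⁴⁺ (Z = 5) at n = 8:
E_8 = -13.6057 × 5² / 8²
E_8 = -13.6057 × 25 / 64
E_8 = -340.1425 / 64
E_8 = -5.315 eV

The energy is 25 times more negative than hydrogen at the same n due to the stronger nuclear charge.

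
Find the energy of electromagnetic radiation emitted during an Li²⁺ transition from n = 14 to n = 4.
7.03 eV

The energy levels are E_n = -13.6057 Z² eV / n².

Energy at n = 14: E_14 = -13.6057 × 3² / 14² = -0.62475 eV
Energy at n = 4: E_4 = -13.6057 × 3² / 4² = -7.65321 eV

For emission (electron falling to lower state), the photon energy is:
E_photon = E_14 - E_4 = |-0.62475 - (-7.65321)|
E_photon = 7.03 eV

This energy is carried away by the emitted photon.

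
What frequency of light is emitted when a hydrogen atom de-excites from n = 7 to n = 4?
1.38476e+14 Hz

First, find the transition energy:
E_7 = -13.6057 / 7² = -0.277667347 eV
E_4 = -13.6057 / 4² = -0.850356250 eV
|ΔE| = |E_4 - E_7| = 0.572688903 eV

Convert to Joules: E = 0.572688903 eV × (1.602177 × 10⁻¹⁹ J/eV) = 9.1754899e-20 J

Using E = hf:
f = E/h = 9.1754899e-20 J / (6.62607 × 10⁻³⁴ J·s)
f = 1.38476e+14 Hz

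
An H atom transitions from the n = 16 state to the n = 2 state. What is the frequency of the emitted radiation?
8.09610e+14 Hz

First, find the transition energy:
E_16 = -13.6057 / 16² = -0.05314727 eV
E_2 = -13.6057 / 2² = -3.40142500 eV
|ΔE| = |E_2 - E_16| = 3.34827773 eV

Convert to Joules: E = 3.34827773 eV × (1.602177 × 10⁻¹⁹ J/eV) = 5.3645336e-19 J

Using E = hf:
f = E/h = 5.3645336e-19 J / (6.62607 × 10⁻³⁴ J·s)
f = 8.09610e+14 Hz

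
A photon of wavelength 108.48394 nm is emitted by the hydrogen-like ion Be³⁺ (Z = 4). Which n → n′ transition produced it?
n = 10 → n = 4

First, find the photon energy from the wavelength (hc = 1239.84 eV·nm):
E = hc/λ = 1239.84 eV·nm / 108.48394 nm = 11.428788 eV

The energy levels of Be³⁺ satisfy E_n = -13.6057 × 4² / n² eV, so an emission n_i → n_f releases
ΔE = 13.6057 × 4² × (1/n_f² − 1/n_i²) eV.

Setting ΔE equal to the photon energy:
1/n_f² − 1/n_i² = 11.428788 / (13.6057 × 4²) = 0.052500000

Since 1/n_i² must be positive, we need 1/n_f² > 0.052500000, i.e. n_f ≤ 4. For each allowed n_f, solve n_i = (1/n_f² − 0.052500000)^(−1/2) and check whether it is a whole number:
  n_f = 1: 1/n_i² = 1.000000000 − 0.052500000 = 0.947500000 → n_i = 1.027  (not an integer) ✗
  n_f = 2: 1/n_i² = 0.250000000 − 0.052500000 = 0.197500000 → n_i = 2.250  (not an integer) ✗
  n_f = 3: 1/n_i² = 0.111111111 − 0.052500000 = 0.058611111 → n_i = 4.131  (not an integer) ✗
  n_f = 4: 1/n_i² = 0.062500000 − 0.052500000 = 0.010000000 → n_i = 10.000  → integer, n_i = 10 ✓

Only n_f = 4 gives an integer upper level, n_i = 10.

The transition is from n = 10 to n = 4 (emission).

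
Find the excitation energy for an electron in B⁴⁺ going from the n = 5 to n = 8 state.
8.2910 eV

The energy levels of a hydrogen-like atom are E_n = -13.6057 Z² eV / n².

Energy at n = 5: E_5 = -13.6057 × 5² / 5² = -13.6057000 eV
Energy at n = 8: E_8 = -13.6057 × 5² / 8² = -5.3147266 eV

The excitation energy is the difference:
ΔE = E_8 - E_5
ΔE = -5.3147266 - (-13.6057000)
ΔE = 8.2910 eV

Since this is positive, energy must be absorbed (photon absorption).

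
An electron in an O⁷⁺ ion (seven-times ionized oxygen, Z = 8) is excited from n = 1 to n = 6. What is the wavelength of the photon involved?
1.4645 nm

First, find the transition energy using E_n = -13.6057 Z² / n² eV:
E_1 = -13.6057 × 8² / 1² = -870.764800 eV
E_6 = -13.6057 × 8² / 6² = -24.187911 eV

Photon energy: |ΔE| = |E_6 - E_1| = 846.576889 eV

Convert to wavelength using E = hc/λ with hc = 1239.84 eV·nm:
λ = hc/E = 1239.84 eV·nm / 846.576889 eV
λ = 1.4645 nm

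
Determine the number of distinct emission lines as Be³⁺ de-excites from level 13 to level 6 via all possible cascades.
28

The electron can occupy levels n = 6, 7, ..., 13 during de-excitation — that is m = 13 - 6 + 1 = 8 distinct levels.

The number of distinct spectral lines equals the number of ways to choose 2 of these m levels (each pair gives one possible emission transition):

Number of lines = m(m-1)/2 = 8×7/2 = 28

These correspond to all possible transitions between the 8 levels:
13 → 12, 13 → 11, 13 → 10, 13 → 9, 13 → 8, 13 → 7, 13 → 6, 12 → 11...

Each transition produces a photon with a unique energy (and thus wavelength). This count does not depend on Z.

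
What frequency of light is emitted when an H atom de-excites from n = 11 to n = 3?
3.38349e+14 Hz

First, find the transition energy:
E_11 = -13.6057 / 11² = -0.11244380 eV
E_3 = -13.6057 / 3² = -1.51174444 eV
|ΔE| = |E_3 - E_11| = 1.39930064 eV

Convert to Joules: E = 1.39930064 eV × (1.602177 × 10⁻¹⁹ J/eV) = 2.2419273e-19 J

Using E = hf:
f = E/h = 2.2419273e-19 J / (6.62607 × 10⁻³⁴ J·s)
f = 3.38349e+14 Hz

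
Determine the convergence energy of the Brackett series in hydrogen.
0.850 eV

The series limit corresponds to the transition from n = ∞ to n = 4.
This is the highest energy (shortest wavelength) transition in the Brackett series.

E_∞ = 0 eV
E_4 = -13.6057 / 4² = -0.850 eV

Energy at series limit:
ΔE = E_∞ - E_4 = 0 - (-0.850) = 0.850 eV

This energy equals the ionization energy from the n = 4 state of hydrogen.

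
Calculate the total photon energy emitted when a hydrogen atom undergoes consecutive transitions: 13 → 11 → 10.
0.055550 eV

The energy levels of hydrogen are E_n = -13.6057 / n² eV.

First transition (13 → 11):
ΔE₁ = |E_11 - E_13|
ΔE₁ = |-0.112443801653 - (-0.080507100592)| = 0.031936701 eV

Second transition (11 → 10):
ΔE₂ = |E_10 - E_11|
ΔE₂ = |-0.136057000000 - (-0.112443801653)| = 0.023613198 eV

Total energy released:
E_total = ΔE₁ + ΔE₂ = 0.031936701 + 0.023613198 = 0.055550 eV

Note: This equals the direct transition 13 → 10: 0.055550 eV ✓
Energy is conserved regardless of the path taken.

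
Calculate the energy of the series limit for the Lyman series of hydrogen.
13.606 eV

The series limit corresponds to the transition from n = ∞ to n = 1.
This is the highest energy (shortest wavelength) transition in the Lyman series.

E_∞ = 0 eV
E_1 = -13.6057 / 1² = -13.606 eV

Energy at series limit:
ΔE = E_∞ - E_1 = 0 - (-13.606) = 13.606 eV

This energy equals the ionization energy from the n = 1 state of hydrogen.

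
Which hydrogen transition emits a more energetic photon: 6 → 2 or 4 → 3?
6 → 2

Calculate the energy for each transition:

Transition 6 → 2:
ΔE₁ = |E_2 - E_6| = |-13.6057/2² - (-13.6057/6²)|
ΔE₁ = |-3.40142500000 - (-0.37793611111)| = 3.02348889 eV

Transition 4 → 3:
ΔE₂ = |E_3 - E_4| = |-13.6057/3² - (-13.6057/4²)|
ΔE₂ = |-1.51174444444 - (-0.85035625000)| = 0.66138819 eV

Since 3.02348889 eV > 0.66138819 eV, the transition 6 → 2 emits the more energetic photon.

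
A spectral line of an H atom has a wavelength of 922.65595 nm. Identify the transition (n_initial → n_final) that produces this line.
n = 9 → n = 3

First, find the photon energy from the wavelength (hc = 1239.84 eV·nm):
E = hc/λ = 1239.84 eV·nm / 922.65595 nm = 1.3437728 eV

The energy levels of hydrogen satisfy E_n = -13.6057 / n² eV, so an emission n_i → n_f releases
ΔE = 13.6057 × (1/n_f² − 1/n_i²) eV.

Setting ΔE equal to the photon energy:
1/n_f² − 1/n_i² = 1.3437728 / 13.6057 = 0.098765429

Since 1/n_i² must be positive, we need 1/n_f² > 0.098765429, i.e. n_f ≤ 3. For each allowed n_f, solve n_i = (1/n_f² − 0.098765429)^(−1/2) and check whether it is a whole number:
  n_f = 1: 1/n_i² = 1.000000000 − 0.098765429 = 0.901234571 → n_i = 1.053  (not an integer) ✗
  n_f = 2: 1/n_i² = 0.250000000 − 0.098765429 = 0.151234571 → n_i = 2.571  (not an integer) ✗
  n_f = 3: 1/n_i² = 0.111111111 − 0.098765429 = 0.012345682 → n_i = 9.000  → integer, n_i = 9 ✓

Only n_f = 3 gives an integer upper level, n_i = 9.

The transition is from n = 9 to n = 3 (emission).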